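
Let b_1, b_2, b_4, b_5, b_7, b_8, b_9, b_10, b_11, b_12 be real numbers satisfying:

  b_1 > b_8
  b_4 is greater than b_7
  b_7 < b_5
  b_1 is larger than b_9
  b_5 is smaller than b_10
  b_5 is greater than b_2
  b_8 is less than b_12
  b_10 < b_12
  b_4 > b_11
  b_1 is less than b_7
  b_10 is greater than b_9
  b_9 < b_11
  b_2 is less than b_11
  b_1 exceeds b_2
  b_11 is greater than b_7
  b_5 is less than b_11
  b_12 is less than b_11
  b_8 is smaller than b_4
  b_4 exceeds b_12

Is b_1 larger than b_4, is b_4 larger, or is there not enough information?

b_1 < b_7 and b_7 < b_5 give b_1 < b_5.
With b_5 < b_10: b_1 < b_7 < b_5 < b_10.
Then b_10 < b_12 extends the chain to b_12.
Then b_12 < b_11 extends the chain to b_11.
Then b_11 < b_4 extends the chain to b_4.
So b_4 is larger.

b_4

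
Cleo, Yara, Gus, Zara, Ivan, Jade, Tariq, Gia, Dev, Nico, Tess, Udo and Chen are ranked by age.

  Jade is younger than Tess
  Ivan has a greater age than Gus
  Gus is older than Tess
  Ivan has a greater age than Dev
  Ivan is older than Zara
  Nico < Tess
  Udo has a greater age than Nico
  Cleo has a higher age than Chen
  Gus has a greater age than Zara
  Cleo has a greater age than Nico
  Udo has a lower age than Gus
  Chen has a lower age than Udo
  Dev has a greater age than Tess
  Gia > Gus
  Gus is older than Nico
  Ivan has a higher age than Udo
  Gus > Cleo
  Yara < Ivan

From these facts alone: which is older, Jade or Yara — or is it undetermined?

undetermined

Following every chain through Yara: above Yara we get Ivan.
Jade is not reached, and no chain runs the other way from Jade to Yara.
So the given relations leave the order of Yara and Jade undetermined.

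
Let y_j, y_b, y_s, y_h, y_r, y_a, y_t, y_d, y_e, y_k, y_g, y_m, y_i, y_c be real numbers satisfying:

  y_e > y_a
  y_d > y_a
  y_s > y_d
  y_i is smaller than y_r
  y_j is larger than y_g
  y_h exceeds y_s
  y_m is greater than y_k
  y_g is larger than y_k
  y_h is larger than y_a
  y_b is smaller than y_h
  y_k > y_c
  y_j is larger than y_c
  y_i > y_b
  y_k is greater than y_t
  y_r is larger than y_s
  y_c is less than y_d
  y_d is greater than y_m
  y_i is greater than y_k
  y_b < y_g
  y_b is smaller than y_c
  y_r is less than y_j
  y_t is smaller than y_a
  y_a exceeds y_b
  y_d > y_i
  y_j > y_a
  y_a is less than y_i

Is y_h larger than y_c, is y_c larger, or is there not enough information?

y_h

The relevant relations are y_c < y_k; y_k < y_m; y_m < y_d; y_d < y_s; y_s < y_h.
Together: y_c < y_k < y_m < y_d < y_s < y_h.
So y_h is larger.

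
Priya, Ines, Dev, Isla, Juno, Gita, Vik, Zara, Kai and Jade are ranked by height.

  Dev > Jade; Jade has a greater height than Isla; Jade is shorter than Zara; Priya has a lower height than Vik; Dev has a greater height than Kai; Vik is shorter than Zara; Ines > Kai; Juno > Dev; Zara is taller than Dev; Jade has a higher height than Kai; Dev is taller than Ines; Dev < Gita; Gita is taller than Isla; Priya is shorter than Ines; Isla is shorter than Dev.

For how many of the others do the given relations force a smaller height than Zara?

7

The elements the relations force below Zara are Priya, Isla, Kai, Jade, Ines, Vik, Dev — no chain reaches any other.
That is 7.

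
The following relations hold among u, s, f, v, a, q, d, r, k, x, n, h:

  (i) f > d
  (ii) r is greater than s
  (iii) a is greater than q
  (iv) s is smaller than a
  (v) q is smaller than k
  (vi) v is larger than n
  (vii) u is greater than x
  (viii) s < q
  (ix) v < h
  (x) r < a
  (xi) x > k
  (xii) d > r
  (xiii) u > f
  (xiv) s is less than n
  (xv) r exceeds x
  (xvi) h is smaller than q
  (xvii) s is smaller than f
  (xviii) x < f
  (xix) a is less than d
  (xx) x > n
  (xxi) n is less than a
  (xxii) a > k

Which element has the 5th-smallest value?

q

Piecing the relations together gives one ordering: s < n < v < h < q < k < x < r < a < d < f < u.
Counting 5 from the smallest end gives q.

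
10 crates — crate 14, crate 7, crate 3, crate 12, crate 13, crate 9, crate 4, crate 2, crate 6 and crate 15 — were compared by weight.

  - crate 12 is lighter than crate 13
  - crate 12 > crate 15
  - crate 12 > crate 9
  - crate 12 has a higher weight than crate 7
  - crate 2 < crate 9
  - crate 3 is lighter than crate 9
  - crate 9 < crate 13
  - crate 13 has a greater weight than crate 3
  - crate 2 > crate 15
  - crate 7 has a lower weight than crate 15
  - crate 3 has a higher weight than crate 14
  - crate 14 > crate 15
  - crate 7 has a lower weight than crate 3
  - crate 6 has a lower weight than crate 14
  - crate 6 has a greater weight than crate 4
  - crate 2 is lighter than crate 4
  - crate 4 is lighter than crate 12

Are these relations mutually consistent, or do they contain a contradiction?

consistent

Every relation is compatible with crate 7 < crate 15 < crate 2 < crate 4 < crate 6 < crate 14 < crate 3 < crate 9 < crate 12 < crate 13; the set is consistent.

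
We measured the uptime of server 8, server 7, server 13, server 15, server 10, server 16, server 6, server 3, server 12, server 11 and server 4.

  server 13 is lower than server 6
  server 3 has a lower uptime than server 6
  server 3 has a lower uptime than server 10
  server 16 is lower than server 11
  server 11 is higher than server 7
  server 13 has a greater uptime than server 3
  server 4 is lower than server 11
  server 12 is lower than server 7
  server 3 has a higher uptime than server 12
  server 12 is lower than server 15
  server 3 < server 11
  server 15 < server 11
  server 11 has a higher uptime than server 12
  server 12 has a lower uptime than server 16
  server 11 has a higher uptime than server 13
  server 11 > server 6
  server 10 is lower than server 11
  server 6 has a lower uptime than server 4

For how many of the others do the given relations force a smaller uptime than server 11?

From server 11 the given relations immediately reach server 12, server 3, server 13, server 10, server 16, server 6, server 15, server 7, server 4.
Nothing else is reachable below server 11; 9 in all.

9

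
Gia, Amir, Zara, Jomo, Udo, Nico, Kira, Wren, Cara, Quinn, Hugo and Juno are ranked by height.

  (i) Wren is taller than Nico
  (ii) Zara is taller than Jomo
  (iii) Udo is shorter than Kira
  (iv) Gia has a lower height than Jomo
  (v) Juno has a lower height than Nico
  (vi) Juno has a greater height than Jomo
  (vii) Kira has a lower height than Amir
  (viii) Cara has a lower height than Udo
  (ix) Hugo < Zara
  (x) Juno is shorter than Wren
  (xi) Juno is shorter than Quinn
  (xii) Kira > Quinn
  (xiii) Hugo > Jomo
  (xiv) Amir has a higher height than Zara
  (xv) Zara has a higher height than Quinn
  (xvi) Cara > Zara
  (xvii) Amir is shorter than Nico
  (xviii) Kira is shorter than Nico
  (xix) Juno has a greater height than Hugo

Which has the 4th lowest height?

Juno

Chaining the given pairs: Gia < Jomo < Hugo < Juno < Quinn < Zara < Cara < Udo < Kira < Amir < Nico < Wren.
The 4th smallest is Juno.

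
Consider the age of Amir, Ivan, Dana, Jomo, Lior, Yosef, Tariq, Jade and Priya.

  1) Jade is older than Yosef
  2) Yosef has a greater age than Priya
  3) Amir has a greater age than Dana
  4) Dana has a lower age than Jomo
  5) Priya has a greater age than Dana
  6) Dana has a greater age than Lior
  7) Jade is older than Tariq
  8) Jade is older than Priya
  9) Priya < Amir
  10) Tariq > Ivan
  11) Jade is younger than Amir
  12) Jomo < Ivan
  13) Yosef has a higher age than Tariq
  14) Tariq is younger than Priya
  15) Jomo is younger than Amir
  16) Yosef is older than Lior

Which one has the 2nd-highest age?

Jade

Chaining the given pairs: Lior < Dana < Jomo < Ivan < Tariq < Priya < Yosef < Jade < Amir.
Counting 2 from the largest end gives Jade.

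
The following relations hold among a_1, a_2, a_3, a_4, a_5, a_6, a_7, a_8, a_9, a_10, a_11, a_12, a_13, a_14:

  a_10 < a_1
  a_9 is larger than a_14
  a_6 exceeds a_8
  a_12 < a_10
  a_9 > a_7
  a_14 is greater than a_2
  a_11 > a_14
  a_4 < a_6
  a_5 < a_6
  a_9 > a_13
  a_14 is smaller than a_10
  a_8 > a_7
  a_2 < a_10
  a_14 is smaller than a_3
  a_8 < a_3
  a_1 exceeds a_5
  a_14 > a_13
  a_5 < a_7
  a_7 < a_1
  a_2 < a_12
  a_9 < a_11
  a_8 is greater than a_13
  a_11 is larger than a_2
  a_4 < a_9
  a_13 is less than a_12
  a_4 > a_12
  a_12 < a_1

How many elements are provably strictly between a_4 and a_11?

Chaining upward from a_4 reaches: a_9, a_6.
Chaining downward from a_11 reaches: a_5, a_2, a_13, a_7, a_14, a_12, a_9.
Strictly between a_4 and a_11 are those in both lists: a_9 — 1 element.

1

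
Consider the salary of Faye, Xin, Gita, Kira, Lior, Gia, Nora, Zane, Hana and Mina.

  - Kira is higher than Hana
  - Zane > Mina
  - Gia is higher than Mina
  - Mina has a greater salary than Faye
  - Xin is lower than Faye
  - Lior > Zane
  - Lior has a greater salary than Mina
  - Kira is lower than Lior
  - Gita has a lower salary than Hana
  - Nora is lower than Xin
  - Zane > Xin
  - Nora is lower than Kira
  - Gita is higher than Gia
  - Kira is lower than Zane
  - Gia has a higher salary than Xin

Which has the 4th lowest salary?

Mina

Chaining the given pairs: Nora < Xin < Faye < Mina < Gia < Gita < Hana < Kira < Zane < Lior.
Counting 4 from the smallest end gives Mina.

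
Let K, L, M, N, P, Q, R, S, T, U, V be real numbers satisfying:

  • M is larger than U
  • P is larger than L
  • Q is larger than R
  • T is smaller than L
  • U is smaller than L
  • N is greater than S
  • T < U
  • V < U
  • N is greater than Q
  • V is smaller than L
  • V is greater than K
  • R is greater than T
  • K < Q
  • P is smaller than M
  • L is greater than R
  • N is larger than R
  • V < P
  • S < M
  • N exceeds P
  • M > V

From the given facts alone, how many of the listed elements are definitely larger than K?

7

From K the given relations immediately reach Q, V.
From those, U, L, P, N, M — 7 in total.
Nothing else is reachable above K; 7 in all.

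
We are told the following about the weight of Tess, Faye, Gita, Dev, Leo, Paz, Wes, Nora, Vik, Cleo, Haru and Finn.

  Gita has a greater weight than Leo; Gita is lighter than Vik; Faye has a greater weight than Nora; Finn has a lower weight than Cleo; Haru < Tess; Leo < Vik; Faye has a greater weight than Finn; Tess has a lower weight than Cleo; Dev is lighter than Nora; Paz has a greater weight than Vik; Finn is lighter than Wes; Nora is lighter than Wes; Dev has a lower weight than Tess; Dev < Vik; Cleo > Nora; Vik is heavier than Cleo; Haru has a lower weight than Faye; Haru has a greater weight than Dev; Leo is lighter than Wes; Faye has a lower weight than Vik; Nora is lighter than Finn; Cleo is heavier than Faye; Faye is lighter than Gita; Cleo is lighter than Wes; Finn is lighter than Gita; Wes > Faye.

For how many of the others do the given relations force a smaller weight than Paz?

From Paz the given relations immediately reach Vik.
From those, Dev, Leo, Faye, Gita, Cleo — 6 in total.
From those, Nora, Finn, Haru, Tess — 10 in total.
No other element is forced below Paz by the given relations, so the count is 10.

10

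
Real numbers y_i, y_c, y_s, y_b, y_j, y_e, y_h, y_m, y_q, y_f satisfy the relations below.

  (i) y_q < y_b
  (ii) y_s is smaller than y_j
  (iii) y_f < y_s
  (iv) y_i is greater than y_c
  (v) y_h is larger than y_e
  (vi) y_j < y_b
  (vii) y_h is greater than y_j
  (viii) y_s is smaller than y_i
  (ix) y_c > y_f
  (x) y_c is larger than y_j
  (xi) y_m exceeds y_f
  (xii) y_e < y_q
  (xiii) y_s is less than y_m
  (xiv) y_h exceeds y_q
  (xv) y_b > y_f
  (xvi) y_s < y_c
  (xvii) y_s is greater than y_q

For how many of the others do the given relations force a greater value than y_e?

8

From y_e the given relations immediately reach y_q, y_h.
From those, y_s, y_b — 4 in total.
From those, y_j, y_c, y_m, y_i — 8 in total.
No other element is forced above y_e by the given relations, so the count is 8.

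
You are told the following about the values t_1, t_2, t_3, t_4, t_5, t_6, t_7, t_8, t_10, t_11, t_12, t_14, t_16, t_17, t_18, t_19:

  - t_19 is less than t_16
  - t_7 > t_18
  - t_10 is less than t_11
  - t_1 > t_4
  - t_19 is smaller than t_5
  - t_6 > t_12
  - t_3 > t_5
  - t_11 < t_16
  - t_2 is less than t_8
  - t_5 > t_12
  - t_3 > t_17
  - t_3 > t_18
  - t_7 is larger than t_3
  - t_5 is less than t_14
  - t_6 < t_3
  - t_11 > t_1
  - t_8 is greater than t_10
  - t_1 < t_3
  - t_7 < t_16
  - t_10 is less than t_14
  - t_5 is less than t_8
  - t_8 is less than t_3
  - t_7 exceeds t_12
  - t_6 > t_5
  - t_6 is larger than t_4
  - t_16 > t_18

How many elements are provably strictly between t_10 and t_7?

The relations place t_10 below t_7. An element lies strictly between them when it is forced above t_10 and also forced below t_7.
Above t_10: {t_8, t_3, t_11, t_16, t_14}. Below t_7: {t_2, t_18, t_17, t_19, t_12, t_4, t_5, t_6, t_8, t_1, t_3}.
Intersection: {t_8, t_3} — 2.

2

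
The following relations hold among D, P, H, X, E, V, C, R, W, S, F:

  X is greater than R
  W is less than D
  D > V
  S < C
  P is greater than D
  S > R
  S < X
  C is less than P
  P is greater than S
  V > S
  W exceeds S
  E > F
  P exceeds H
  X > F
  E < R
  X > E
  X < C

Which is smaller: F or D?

F < E and E < R give F < R.
With R < S: F < E < R < S.
With S < V: F < E < R < S < V.
With V < D: F < E < R < S < V < D.
So F < D; F is the smaller of the two.

F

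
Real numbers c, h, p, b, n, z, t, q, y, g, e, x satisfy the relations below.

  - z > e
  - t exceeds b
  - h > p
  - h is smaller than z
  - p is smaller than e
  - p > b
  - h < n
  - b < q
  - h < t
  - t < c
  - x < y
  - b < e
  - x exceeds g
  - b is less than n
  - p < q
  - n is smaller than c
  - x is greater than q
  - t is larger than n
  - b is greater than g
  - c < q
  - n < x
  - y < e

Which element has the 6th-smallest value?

t

The consecutive relations fix a unique order: g < b < p < h < n < t < c < q < x < y < e < z.
The 6th smallest is t.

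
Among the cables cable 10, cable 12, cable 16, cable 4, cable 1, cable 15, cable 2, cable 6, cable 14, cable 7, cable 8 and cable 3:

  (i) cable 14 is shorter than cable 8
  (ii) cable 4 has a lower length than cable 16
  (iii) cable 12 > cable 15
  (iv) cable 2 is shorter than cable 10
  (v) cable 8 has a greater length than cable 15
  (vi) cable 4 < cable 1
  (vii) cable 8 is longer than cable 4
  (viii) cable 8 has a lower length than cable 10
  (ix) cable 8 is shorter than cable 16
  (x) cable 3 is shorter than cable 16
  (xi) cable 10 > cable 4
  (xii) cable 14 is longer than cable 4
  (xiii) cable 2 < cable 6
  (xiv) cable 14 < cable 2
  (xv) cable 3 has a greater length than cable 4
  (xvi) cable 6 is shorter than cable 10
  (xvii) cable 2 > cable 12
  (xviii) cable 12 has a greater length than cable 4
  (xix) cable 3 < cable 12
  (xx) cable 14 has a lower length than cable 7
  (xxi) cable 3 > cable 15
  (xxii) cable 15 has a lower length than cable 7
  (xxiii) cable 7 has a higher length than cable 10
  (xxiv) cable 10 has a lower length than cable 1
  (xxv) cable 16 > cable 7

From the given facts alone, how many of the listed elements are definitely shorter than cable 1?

Directly below cable 1: cable 4, cable 10.
One step further: cable 2, cable 6, cable 8 (5 so far).
One step further: cable 15, cable 12, cable 14 (8 so far).
One step further: cable 3 (9 so far).
Nothing else is reachable below cable 1; 9 in all.

9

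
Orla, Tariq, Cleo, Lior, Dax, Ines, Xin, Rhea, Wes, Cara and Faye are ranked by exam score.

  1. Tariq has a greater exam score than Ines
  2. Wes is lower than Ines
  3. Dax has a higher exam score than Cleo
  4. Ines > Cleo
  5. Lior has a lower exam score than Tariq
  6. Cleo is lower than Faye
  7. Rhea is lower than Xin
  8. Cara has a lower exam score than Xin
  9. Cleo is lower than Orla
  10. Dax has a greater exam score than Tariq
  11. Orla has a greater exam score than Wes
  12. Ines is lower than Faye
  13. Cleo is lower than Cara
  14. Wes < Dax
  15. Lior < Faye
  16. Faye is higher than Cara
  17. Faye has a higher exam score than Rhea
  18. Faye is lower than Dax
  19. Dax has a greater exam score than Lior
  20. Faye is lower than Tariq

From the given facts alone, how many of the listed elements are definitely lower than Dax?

8

From Dax the given relations immediately reach Lior, Wes, Cleo, Faye, Tariq.
From those, Rhea, Cara, Ines — 8 in total.
No other element is forced below Dax by the given relations, so the count is 8.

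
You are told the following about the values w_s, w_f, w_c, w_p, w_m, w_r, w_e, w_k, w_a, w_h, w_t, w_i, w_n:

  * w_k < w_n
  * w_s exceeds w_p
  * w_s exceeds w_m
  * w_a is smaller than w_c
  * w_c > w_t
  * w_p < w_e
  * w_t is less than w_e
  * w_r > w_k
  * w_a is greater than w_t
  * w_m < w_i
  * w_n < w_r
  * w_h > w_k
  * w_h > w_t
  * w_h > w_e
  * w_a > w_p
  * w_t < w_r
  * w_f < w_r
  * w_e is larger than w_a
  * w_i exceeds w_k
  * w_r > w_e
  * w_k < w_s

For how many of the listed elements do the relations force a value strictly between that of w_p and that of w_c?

The relations place w_p below w_c. An element lies strictly between them when it is forced above w_p and also forced below w_c.
Above w_p: {w_s, w_a, w_e, w_h, w_r}. Below w_c: {w_t, w_a}.
Intersection: {w_a} — 1.

1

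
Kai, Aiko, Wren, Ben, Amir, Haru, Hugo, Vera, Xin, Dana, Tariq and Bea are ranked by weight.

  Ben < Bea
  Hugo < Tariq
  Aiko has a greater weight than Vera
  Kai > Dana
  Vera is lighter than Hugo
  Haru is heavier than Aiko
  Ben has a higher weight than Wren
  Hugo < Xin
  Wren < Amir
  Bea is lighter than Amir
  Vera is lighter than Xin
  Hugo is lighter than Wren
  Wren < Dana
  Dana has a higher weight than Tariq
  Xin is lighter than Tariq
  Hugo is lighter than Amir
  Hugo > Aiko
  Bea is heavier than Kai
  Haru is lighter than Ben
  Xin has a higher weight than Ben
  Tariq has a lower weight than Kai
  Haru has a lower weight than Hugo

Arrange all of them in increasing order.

The consecutive links are each given: Vera < Aiko; Aiko < Haru; Haru < Hugo; Hugo < Wren; Wren < Ben; Ben < Xin; Xin < Tariq; Tariq < Dana; Dana < Kai; Kai < Bea; Bea < Amir.

Vera < Aiko < Haru < Hugo < Wren < Ben < Xin < Tariq < Dana < Kai < Bea < Amir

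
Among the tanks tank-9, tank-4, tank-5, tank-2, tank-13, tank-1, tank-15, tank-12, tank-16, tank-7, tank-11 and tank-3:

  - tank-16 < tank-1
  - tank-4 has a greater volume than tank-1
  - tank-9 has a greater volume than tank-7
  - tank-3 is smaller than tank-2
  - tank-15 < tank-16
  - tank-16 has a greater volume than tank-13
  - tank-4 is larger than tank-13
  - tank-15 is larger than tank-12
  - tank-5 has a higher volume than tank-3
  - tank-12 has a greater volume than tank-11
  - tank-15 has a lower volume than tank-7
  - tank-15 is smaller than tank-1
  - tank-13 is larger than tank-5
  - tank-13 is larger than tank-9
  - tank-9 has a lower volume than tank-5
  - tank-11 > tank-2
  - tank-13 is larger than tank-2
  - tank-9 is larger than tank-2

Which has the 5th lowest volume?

tank-15

Piecing the relations together gives one ordering: tank-3 < tank-2 < tank-11 < tank-12 < tank-15 < tank-7 < tank-9 < tank-5 < tank-13 < tank-16 < tank-1 < tank-4.
The 5th smallest is tank-15.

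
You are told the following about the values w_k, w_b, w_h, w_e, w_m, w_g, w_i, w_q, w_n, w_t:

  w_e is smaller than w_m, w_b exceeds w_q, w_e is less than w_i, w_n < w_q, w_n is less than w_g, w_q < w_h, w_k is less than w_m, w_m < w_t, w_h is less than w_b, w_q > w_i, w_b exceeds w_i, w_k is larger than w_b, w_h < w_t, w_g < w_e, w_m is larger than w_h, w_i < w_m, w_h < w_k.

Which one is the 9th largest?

w_g

Piecing the relations together gives one ordering: w_n < w_g < w_e < w_i < w_q < w_h < w_b < w_k < w_m < w_t.
The 9th largest is w_g.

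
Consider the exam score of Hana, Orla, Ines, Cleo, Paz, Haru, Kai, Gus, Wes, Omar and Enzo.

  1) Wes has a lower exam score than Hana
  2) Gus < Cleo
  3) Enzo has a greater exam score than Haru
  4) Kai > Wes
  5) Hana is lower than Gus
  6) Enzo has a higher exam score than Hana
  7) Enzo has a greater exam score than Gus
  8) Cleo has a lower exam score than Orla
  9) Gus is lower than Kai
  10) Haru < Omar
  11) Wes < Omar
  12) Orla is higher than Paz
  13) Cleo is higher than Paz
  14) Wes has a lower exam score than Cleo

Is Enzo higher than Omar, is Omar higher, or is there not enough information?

undetermined

Following every chain through Enzo: below Enzo we get Wes, Hana, Gus, Haru.
Omar is not reached, and no chain runs the other way from Omar to Enzo.
So the given relations leave the order of Enzo and Omar undetermined.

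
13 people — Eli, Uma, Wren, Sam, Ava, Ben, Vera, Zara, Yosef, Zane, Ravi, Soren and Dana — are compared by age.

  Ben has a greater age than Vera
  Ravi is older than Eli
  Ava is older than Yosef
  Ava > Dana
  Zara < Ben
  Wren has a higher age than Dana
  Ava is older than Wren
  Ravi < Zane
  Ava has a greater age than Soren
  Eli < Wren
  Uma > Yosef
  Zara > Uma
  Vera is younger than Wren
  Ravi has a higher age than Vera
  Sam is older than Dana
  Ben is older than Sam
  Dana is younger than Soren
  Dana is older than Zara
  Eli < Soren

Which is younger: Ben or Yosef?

Yosef

The relevant relations are Yosef < Uma; Uma < Zara; Zara < Dana; Dana < Sam; Sam < Ben.
Chaining these gives Yosef < Uma < Zara < Dana < Sam < Ben.
So Yosef < Ben; Yosef is the younger of the two.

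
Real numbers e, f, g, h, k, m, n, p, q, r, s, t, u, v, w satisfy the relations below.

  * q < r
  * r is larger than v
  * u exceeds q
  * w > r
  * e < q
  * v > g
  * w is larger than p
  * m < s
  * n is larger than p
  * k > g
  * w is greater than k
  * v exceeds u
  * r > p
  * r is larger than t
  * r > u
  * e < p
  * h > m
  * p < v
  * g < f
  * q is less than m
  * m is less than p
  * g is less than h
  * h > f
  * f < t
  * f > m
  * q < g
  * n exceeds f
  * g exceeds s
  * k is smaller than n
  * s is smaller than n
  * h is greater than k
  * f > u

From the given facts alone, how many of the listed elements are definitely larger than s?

9

Directly above s: g, n.
One step further: k, v, f, h (6 so far).
One step further: t, r, w (9 so far).
No other element is forced above s by the given relations, so the count is 9.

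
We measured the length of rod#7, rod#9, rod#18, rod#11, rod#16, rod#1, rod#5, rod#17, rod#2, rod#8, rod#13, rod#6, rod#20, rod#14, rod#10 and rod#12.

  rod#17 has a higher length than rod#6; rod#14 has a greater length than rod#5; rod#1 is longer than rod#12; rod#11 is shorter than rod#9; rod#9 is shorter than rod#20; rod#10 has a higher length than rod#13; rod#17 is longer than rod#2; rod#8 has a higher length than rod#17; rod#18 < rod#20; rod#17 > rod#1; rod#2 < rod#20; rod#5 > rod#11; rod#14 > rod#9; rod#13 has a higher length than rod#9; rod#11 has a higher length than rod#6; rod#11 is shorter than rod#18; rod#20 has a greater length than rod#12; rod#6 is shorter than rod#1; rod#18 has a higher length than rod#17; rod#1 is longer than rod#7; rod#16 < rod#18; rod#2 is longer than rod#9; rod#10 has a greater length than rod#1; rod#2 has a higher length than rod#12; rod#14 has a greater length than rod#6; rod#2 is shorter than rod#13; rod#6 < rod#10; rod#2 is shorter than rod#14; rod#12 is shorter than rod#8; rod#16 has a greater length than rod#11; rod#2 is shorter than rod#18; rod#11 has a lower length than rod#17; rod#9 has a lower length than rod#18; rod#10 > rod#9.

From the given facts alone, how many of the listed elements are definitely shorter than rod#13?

Directly below rod#13: rod#9, rod#2.
One step further: rod#11, rod#12 (4 so far).
One step further: rod#6 (5 so far).
No other element is forced below rod#13 by the given relations, so the count is 5.

5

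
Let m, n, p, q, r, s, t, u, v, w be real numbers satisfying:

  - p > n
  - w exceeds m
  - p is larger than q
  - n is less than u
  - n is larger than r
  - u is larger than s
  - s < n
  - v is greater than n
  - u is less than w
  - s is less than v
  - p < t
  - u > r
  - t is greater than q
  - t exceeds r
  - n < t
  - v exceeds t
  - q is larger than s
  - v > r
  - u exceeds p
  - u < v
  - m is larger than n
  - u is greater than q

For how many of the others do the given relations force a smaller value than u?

The elements the relations force below u are r, s, q, n, p — no chain reaches any other.
That is 5.

5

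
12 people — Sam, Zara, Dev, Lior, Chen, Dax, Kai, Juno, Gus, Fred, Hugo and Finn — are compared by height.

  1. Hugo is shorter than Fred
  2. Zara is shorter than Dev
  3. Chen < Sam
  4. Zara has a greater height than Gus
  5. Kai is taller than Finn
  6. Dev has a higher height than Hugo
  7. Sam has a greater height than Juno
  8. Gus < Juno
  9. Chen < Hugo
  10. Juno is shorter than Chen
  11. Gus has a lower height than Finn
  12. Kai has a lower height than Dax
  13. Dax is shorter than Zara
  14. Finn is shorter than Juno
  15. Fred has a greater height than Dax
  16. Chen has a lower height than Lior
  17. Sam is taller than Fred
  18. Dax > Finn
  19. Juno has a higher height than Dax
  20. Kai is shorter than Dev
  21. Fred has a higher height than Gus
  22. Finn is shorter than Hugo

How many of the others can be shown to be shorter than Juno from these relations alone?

The elements the relations force below Juno are Gus, Finn, Kai, Dax — no chain reaches any other.
That is 4.

4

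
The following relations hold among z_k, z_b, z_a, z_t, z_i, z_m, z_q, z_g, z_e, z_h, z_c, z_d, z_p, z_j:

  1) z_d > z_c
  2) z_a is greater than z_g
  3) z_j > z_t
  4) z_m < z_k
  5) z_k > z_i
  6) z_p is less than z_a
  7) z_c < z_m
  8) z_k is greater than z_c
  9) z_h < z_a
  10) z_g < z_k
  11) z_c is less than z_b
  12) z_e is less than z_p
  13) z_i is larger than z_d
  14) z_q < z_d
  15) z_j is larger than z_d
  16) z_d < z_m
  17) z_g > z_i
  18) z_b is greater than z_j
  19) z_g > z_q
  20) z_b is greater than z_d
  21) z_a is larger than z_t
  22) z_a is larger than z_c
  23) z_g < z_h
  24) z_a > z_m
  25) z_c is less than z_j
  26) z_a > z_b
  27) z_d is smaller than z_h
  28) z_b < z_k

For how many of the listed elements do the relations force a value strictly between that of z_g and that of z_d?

1

The relations place z_d below z_g. An element lies strictly between them when it is forced above z_d and also forced below z_g.
Above z_d: {z_i, z_m, z_j, z_b, z_h, z_k, z_a}. Below z_g: {z_q, z_c, z_i}.
Intersection: {z_i} — 1.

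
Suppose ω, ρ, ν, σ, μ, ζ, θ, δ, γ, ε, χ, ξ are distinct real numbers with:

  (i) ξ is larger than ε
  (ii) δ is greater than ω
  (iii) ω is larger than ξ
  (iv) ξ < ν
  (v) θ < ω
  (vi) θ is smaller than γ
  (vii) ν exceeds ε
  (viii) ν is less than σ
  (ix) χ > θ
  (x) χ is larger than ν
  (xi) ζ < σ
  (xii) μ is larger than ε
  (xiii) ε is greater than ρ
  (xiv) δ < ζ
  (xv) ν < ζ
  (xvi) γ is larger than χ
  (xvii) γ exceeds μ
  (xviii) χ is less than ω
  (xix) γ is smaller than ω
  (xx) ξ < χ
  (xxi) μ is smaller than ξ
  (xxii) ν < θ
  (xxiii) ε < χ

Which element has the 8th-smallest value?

Chaining the given pairs: ρ < ε < μ < ξ < ν < θ < χ < γ < ω < δ < ζ < σ.
The 8th smallest is γ.

γ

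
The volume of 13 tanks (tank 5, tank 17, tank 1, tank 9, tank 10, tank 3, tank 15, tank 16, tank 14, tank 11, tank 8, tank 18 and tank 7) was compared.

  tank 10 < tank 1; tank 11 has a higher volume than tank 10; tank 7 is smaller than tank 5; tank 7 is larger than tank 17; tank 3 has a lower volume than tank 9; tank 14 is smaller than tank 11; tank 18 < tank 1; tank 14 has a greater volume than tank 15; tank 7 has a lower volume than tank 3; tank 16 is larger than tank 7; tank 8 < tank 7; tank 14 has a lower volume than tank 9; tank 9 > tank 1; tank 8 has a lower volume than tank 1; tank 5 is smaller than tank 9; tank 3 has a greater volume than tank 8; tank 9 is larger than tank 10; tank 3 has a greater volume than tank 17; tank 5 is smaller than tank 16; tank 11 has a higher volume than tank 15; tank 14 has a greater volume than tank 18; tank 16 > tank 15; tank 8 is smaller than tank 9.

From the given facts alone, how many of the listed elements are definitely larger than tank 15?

4

The elements the relations force above tank 15 are tank 14, tank 11, tank 16, tank 9 — no chain reaches any other.
That is 4.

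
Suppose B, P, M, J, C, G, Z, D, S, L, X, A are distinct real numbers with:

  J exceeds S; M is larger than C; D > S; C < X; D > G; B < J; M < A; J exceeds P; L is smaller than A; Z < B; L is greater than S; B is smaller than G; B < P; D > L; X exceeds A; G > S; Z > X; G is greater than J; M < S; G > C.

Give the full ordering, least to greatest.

C < M < S < L < A < X < Z < B < P < J < G < D

The consecutive links are each given: C < M; M < S; S < L; L < A; A < X; X < Z; Z < B; B < P; P < J; J < G; G < D.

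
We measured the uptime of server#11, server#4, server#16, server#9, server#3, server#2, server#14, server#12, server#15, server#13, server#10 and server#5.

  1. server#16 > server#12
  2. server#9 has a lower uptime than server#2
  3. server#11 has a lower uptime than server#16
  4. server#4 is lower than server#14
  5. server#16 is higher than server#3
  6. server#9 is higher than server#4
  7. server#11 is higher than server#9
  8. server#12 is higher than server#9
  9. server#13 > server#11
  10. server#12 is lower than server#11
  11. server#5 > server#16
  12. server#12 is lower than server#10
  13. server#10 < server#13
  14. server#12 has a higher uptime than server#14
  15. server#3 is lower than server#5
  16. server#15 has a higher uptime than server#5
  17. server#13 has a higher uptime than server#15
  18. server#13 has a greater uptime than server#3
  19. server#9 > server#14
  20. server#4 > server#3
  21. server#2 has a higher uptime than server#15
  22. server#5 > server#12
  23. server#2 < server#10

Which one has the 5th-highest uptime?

Piecing the relations together gives one ordering: server#3 < server#4 < server#14 < server#9 < server#12 < server#11 < server#16 < server#5 < server#15 < server#2 < server#10 < server#13.
Counting 5 from the largest end gives server#5.

server#5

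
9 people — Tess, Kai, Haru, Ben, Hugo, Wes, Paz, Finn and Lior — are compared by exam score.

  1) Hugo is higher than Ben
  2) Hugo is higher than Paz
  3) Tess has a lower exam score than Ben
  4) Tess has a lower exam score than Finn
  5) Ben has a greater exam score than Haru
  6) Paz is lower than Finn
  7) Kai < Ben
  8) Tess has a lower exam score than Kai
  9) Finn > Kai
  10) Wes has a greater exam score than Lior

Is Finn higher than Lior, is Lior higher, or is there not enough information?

Following every chain through Finn: below Finn we get Tess, Paz, Kai.
Lior is not reached, and no chain runs the other way from Lior to Finn.
So the given relations leave the order of Finn and Lior undetermined.

undetermined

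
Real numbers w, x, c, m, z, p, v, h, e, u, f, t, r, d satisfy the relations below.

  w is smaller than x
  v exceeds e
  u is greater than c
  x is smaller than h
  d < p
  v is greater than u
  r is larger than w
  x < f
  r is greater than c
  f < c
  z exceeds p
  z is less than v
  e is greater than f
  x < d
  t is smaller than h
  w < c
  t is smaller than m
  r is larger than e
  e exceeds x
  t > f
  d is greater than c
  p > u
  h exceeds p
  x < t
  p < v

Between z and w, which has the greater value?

z

Link the given pairs in sequence: w < x; x < f; f < c; c < d; d < p; p < z.
Chaining these gives w < x < f < c < d < p < z.
So w < z; z is the larger of the two.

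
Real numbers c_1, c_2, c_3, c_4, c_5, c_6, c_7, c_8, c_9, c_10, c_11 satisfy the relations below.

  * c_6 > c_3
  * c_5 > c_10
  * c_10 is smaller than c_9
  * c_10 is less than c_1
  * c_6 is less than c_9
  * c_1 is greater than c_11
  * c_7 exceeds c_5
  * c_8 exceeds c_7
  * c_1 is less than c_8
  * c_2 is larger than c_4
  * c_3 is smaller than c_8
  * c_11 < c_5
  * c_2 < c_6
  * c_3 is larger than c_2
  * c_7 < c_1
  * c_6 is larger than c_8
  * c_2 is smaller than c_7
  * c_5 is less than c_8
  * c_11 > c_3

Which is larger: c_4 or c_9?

c_4 < c_2 < c_3 < c_11 < c_5 < c_7 < c_1 < c_8 < c_6 < c_9, by transitivity through c_2, c_3, c_11, c_5, c_7, c_1, c_8, c_6.
So c_4 < c_9; c_9 is the larger of the two.

c_9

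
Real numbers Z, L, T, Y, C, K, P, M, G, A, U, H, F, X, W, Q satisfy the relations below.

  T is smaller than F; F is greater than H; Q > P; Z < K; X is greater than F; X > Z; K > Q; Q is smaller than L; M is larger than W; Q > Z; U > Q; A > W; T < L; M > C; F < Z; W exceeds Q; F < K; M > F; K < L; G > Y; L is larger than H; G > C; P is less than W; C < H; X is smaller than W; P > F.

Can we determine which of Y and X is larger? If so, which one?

Following every chain through Y: above Y we get G.
X is not reached, and no chain runs the other way from X to Y.
So the given relations leave the order of Y and X undetermined.

undetermined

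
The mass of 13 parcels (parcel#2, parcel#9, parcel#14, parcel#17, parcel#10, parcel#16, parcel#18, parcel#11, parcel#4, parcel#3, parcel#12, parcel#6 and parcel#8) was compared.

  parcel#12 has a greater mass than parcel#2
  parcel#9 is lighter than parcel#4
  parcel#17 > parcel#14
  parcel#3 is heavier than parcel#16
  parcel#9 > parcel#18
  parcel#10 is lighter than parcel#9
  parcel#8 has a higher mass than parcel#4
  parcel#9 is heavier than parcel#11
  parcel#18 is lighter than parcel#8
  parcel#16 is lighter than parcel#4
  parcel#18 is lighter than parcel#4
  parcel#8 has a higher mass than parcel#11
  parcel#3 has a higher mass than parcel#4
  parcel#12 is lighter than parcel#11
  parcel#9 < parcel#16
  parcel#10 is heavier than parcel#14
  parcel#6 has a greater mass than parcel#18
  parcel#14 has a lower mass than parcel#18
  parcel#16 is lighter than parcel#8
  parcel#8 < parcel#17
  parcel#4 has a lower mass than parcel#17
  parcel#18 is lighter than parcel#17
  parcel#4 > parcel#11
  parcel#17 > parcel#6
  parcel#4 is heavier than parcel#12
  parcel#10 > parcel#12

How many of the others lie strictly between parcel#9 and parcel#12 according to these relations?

2

The relations place parcel#12 below parcel#9. An element lies strictly between them when it is forced above parcel#12 and also forced below parcel#9.
Above parcel#12: {parcel#10, parcel#11, parcel#16, parcel#4, parcel#8, parcel#17, parcel#3}. Below parcel#9: {parcel#14, parcel#2, parcel#18, parcel#10, parcel#11}.
Intersection: {parcel#10, parcel#11} — 2.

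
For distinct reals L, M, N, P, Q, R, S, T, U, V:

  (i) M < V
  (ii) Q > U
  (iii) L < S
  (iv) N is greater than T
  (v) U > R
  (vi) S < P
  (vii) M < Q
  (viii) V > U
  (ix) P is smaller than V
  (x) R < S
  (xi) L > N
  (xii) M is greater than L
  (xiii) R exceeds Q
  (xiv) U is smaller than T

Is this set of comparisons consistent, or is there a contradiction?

inconsistent

We have R < U stated directly, yet also U < T < N < L < M < Q < R by chaining the others — so U < R. Contradiction.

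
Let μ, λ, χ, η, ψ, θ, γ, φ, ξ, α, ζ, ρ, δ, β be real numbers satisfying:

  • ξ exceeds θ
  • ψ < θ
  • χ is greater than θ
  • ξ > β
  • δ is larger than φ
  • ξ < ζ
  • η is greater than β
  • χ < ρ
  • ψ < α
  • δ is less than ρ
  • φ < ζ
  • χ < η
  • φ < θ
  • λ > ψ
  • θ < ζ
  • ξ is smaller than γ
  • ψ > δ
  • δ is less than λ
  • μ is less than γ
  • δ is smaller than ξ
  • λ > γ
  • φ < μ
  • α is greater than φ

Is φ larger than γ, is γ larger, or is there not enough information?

γ

Link the given pairs in sequence: φ < δ; δ < ψ; ψ < θ; θ < ξ; ξ < γ.
Chaining these gives φ < δ < ψ < θ < ξ < γ.
So γ is larger.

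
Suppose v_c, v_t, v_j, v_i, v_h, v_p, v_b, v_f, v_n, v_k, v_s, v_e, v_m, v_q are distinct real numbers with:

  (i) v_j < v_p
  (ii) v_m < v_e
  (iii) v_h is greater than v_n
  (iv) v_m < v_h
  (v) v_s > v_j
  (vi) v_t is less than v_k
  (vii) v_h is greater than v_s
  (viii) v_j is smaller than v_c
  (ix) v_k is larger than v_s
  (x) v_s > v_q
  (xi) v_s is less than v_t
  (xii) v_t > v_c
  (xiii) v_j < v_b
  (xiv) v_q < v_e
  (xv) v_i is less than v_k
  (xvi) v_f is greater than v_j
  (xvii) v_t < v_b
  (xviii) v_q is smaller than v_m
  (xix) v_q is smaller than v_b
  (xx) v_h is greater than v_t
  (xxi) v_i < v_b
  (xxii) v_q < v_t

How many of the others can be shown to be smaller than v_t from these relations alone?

The elements the relations force below v_t are v_q, v_j, v_s, v_c — no chain reaches any other.
That is 4.

4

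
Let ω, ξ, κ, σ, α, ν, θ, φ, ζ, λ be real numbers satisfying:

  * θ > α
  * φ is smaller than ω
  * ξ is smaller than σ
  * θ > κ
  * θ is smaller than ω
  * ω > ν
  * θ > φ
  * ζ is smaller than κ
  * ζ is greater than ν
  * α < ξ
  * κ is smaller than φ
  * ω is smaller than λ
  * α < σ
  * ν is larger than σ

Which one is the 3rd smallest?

σ

Chaining the given pairs: α < ξ < σ < ν < ζ < κ < φ < θ < ω < λ.
The 3rd smallest is σ.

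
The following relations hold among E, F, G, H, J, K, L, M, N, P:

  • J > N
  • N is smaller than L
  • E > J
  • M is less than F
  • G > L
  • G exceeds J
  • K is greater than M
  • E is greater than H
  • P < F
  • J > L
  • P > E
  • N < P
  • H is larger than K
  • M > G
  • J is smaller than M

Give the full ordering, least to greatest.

N < L < J < G < M < K < H < E < P < F

Each adjacent pair is fixed by a given relation: N < L; L < J; J < G; G < M; M < K; K < H; H < E; E < P; P < F. Chaining them end to end gives the full order.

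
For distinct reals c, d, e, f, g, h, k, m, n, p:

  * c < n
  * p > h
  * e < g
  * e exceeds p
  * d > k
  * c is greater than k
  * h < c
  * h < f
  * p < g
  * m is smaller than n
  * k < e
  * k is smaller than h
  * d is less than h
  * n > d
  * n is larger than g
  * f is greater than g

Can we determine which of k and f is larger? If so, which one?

k < d and d < h give k < h.
With h < p: k < d < h < p.
With p < e: k < d < h < p < e.
With e < g: k < d < h < p < e < g.
Then g < f extends the chain to f.
So f is larger.

f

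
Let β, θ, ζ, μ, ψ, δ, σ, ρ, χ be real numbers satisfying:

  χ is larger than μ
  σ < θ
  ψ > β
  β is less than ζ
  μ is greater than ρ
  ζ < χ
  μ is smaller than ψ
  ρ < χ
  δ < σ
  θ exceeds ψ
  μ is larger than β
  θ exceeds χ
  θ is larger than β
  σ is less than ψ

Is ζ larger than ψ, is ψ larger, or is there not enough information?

undetermined

Following every chain through ζ: above ζ we get χ, θ; below ζ we get β.
ψ is not reached, and no chain runs the other way from ψ to ζ.
So the given relations leave the order of ζ and ψ undetermined.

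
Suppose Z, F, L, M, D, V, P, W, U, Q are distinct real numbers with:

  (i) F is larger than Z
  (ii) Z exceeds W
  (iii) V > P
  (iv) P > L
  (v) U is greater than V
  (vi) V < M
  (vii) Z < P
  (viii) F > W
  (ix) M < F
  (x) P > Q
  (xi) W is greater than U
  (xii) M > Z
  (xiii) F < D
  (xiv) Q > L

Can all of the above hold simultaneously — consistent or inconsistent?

Chaining the given relations yields P < V < U < W < Z, so P < Z. But one relation states Z < P. These cannot both hold.

inconsistent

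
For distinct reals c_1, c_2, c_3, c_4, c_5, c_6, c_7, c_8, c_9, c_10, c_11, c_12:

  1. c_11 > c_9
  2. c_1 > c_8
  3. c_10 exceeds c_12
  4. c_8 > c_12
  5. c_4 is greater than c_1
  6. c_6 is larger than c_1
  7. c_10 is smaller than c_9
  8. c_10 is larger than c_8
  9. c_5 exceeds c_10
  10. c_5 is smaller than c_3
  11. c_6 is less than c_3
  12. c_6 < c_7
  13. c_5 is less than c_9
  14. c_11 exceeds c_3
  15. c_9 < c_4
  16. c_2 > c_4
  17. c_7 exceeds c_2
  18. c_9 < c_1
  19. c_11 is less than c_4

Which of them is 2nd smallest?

c_8

Chaining the given pairs: c_12 < c_8 < c_10 < c_5 < c_9 < c_1 < c_6 < c_3 < c_11 < c_4 < c_2 < c_7.
The 2nd smallest is c_8.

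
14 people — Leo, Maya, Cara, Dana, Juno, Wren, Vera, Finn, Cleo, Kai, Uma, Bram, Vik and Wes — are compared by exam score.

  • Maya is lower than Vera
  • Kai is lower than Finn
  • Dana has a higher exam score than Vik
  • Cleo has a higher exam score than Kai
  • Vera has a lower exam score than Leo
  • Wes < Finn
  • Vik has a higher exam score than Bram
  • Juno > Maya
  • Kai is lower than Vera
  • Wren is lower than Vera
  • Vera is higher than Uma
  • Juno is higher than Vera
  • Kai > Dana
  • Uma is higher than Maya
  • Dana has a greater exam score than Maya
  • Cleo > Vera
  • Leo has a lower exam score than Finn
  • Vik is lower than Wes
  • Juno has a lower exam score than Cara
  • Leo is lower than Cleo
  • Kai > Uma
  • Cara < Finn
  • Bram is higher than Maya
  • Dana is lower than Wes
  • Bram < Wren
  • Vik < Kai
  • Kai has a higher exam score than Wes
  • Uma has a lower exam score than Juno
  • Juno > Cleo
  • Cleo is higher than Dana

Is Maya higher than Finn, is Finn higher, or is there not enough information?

Finn

Maya < Bram and Bram < Vik give Maya < Vik.
Then Vik < Dana extends the chain to Dana.
Then Dana < Kai extends the chain to Kai.
Then Kai < Vera extends the chain to Vera.
With Vera < Leo: Maya < Bram < Vik < Dana < Kai < Vera < Leo.
With Leo < Cleo: Maya < Bram < Vik < Dana < Kai < Vera < Leo < Cleo.
With Cleo < Juno: Maya < Bram < Vik < Dana < Kai < Vera < Leo < Cleo < Juno.
With Juno < Cara: Maya < Bram < Vik < Dana < Kai < Vera < Leo < Cleo < Juno < Cara.
Then Cara < Finn extends the chain to Finn.
So Finn is higher.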